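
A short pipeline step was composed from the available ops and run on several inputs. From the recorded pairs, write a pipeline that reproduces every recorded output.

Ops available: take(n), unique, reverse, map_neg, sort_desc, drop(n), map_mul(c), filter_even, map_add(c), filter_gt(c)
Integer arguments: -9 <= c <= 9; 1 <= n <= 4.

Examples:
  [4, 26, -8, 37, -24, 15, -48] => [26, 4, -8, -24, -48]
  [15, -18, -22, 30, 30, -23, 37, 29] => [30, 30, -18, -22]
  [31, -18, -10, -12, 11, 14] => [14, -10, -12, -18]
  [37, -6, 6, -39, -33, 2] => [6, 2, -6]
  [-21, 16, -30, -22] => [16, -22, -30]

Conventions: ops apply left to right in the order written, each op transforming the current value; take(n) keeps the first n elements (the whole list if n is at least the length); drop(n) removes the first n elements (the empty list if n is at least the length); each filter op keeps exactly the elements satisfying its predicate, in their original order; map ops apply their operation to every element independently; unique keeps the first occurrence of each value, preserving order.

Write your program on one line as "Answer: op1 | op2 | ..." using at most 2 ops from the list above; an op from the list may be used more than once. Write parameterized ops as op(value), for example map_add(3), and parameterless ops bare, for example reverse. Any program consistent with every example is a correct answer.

sort_desc | filter_even

Check, running the answer program on each example:
  [4, 26, -8, 37, -24, 15, -48] -> [37, 26, 15, 4, -8, -24, -48] -> [26, 4, -8, -24, -48]
  [15, -18, -22, 30, 30, -23, 37, 29] -> [37, 30, 30, 29, 15, -18, -22, -23] -> [30, 30, -18, -22]
  [31, -18, -10, -12, 11, 14] -> [31, 14, 11, -10, -12, -18] -> [14, -10, -12, -18]
  [37, -6, 6, -39, -33, 2] -> [37, 6, 2, -6, -33, -39] -> [6, 2, -6]
  [-21, 16, -30, -22] -> [16, -21, -22, -30] -> [16, -22, -30]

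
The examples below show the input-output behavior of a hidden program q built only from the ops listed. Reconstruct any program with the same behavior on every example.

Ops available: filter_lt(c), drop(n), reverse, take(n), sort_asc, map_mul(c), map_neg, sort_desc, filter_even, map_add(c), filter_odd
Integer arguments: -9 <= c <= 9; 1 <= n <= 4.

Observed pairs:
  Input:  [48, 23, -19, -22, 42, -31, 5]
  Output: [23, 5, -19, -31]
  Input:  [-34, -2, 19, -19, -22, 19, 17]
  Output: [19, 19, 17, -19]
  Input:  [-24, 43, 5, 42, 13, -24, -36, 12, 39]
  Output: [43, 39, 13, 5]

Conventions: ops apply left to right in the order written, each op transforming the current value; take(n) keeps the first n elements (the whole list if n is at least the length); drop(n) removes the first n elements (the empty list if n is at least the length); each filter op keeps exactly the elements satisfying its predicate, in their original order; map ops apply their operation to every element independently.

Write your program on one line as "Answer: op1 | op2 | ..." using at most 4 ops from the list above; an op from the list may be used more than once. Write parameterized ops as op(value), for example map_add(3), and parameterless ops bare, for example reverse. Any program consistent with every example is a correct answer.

filter_odd | sort_asc | sort_desc

Check, running the answer program on each example:
  [48, 23, -19, -22, 42, -31, 5] -> [23, -19, -31, 5] -> [-31, -19, 5, 23] -> [23, 5, -19, -31]
  [-34, -2, 19, -19, -22, 19, 17] -> [19, -19, 19, 17] -> [-19, 17, 19, 19] -> [19, 19, 17, -19]
  [-24, 43, 5, 42, 13, -24, -36, 12, 39] -> [43, 5, 13, 39] -> [5, 13, 39, 43] -> [43, 39, 13, 5]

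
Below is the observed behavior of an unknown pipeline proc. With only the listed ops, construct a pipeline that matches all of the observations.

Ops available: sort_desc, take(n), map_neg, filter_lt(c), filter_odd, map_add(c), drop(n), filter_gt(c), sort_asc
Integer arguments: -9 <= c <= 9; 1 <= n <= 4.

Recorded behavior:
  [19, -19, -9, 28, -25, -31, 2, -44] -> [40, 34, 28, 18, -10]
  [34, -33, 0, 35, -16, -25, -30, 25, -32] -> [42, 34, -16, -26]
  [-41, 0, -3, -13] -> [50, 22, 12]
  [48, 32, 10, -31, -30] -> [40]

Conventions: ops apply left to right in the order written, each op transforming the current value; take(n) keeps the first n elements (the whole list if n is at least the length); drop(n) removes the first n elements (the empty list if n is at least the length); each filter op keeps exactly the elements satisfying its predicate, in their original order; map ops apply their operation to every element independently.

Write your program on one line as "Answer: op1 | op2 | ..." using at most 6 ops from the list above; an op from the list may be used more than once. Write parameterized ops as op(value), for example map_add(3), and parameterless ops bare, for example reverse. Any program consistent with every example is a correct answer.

filter_odd | map_add(-9) | sort_desc | sort_asc | map_neg

Check, running the answer program on each example:
  [19, -19, -9, 28, -25, -31, 2, -44] -> [19, -19, -9, -25, -31] -> [10, -28, -18, -34, -40] -> [10, -18, -28, -34, -40] -> [-40, -34, -28, -18, 10] -> [40, 34, 28, 18, -10]
  [34, -33, 0, 35, -16, -25, -30, 25, -32] -> [-33, 35, -25, 25] -> [-42, 26, -34, 16] -> [26, 16, -34, -42] -> [-42, -34, 16, 26] -> [42, 34, -16, -26]
  [-41, 0, -3, -13] -> [-41, -3, -13] -> [-50, -12, -22] -> [-12, -22, -50] -> [-50, -22, -12] -> [50, 22, 12]
  [48, 32, 10, -31, -30] -> [-31] -> [-40] -> [-40] -> [-40] -> [40]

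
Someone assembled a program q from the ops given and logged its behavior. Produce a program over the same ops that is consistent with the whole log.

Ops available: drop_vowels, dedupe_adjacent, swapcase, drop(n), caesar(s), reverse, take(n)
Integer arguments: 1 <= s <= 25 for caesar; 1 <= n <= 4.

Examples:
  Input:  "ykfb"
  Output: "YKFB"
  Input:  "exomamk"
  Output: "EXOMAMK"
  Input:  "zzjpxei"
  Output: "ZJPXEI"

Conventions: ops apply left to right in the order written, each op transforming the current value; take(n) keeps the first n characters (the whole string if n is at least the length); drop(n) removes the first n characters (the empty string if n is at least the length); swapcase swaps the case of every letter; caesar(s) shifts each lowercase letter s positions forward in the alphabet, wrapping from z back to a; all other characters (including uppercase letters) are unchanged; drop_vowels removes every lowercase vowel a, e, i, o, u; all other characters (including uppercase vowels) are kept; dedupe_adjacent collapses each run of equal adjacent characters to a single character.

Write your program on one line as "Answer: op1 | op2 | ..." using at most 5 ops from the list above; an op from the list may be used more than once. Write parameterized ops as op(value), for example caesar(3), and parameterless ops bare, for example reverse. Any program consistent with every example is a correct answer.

reverse | swapcase | dedupe_adjacent | reverse

Check, running the answer program on each example:
  "ykfb" -> "bfky" -> "BFKY" -> "BFKY" -> "YKFB"
  "exomamk" -> "kmamoxe" -> "KMAMOXE" -> "KMAMOXE" -> "EXOMAMK"
  "zzjpxei" -> "iexpjzz" -> "IEXPJZZ" -> "IEXPJZ" -> "ZJPXEI"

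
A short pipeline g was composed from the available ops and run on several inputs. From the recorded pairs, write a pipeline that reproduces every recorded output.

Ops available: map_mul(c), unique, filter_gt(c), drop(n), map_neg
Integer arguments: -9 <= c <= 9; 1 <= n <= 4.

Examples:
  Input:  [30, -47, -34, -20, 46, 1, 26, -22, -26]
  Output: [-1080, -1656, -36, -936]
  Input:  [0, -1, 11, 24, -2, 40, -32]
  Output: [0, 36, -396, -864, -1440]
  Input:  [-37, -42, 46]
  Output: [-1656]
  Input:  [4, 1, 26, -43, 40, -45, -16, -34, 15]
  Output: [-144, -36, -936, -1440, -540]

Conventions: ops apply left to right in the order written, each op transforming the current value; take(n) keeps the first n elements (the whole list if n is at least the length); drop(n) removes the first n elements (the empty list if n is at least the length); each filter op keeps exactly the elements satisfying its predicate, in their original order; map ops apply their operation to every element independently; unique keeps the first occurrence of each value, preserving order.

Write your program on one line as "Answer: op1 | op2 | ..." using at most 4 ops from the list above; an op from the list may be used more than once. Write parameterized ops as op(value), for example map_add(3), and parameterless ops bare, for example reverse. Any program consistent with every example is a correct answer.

map_neg | map_mul(-6) | filter_gt(-7) | map_mul(-6)

Check, running the answer program on each example:
  [30, -47, -34, -20, 46, 1, 26, -22, -26] -> [-30, 47, 34, 20, -46, -1, -26, 22, 26] -> [180, -282, -204, -120, 276, 6, 156, -132, -156] -> [180, 276, 6, 156] -> [-1080, -1656, -36, -936]
  [0, -1, 11, 24, -2, 40, -32] -> [0, 1, -11, -24, 2, -40, 32] -> [0, -6, 66, 144, -12, 240, -192] -> [0, -6, 66, 144, 240] -> [0, 36, -396, -864, -1440]
  [-37, -42, 46] -> [37, 42, -46] -> [-222, -252, 276] -> [276] -> [-1656]
  [4, 1, 26, -43, 40, -45, -16, -34, 15] -> [-4, -1, -26, 43, -40, 45, 16, 34, -15] -> [24, 6, 156, -258, 240, -270, -96, -204, 90] -> [24, 6, 156, 240, 90] -> [-144, -36, -936, -1440, -540]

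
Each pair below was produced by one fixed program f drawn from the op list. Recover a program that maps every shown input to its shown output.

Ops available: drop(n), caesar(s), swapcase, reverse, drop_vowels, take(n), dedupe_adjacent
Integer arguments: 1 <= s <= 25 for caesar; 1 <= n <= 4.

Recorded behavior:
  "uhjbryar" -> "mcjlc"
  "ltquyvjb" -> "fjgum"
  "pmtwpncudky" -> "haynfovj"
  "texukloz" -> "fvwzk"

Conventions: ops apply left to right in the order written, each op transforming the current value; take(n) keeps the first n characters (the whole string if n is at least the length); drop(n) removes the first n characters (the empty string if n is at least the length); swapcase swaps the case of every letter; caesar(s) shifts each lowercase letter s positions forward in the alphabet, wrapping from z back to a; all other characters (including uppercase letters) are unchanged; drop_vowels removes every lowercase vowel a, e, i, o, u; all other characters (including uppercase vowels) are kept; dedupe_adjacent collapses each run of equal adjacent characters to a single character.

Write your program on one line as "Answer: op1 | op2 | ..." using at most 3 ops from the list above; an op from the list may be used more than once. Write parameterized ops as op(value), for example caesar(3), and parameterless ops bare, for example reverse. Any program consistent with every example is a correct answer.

caesar(6) | drop(3) | caesar(5)

Check, running the answer program on each example:
  "uhjbryar" -> "anphxegx" -> "hxegx" -> "mcjlc"
  "ltquyvjb" -> "rzwaebph" -> "aebph" -> "fjgum"
  "pmtwpncudky" -> "vszcvtiajqe" -> "cvtiajqe" -> "haynfovj"
  "texukloz" -> "zkdaqruf" -> "aqruf" -> "fvwzk"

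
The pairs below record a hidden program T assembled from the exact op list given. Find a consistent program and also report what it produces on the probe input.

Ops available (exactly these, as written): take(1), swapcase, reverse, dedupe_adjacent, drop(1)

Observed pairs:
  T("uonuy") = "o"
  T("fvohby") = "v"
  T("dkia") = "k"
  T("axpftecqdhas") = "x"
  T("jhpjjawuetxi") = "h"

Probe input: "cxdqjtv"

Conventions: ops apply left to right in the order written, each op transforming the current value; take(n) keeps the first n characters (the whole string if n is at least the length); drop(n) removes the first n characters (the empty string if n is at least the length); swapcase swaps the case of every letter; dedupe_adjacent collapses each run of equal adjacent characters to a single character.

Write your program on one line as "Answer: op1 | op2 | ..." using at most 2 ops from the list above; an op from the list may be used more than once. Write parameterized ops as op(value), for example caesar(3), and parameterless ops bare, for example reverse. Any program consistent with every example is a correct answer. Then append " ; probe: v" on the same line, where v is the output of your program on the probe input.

drop(1) | take(1) ; probe: "x"

Check, running the answer program on each example:
  "uonuy" -> "onuy" -> "o"
  "fvohby" -> "vohby" -> "v"
  "dkia" -> "kia" -> "k"
  "axpftecqdhas" -> "xpftecqdhas" -> "x"
  "jhpjjawuetxi" -> "hpjjawuetxi" -> "h"
  probe: "cxdqjtv" -> "xdqjtv" -> "x"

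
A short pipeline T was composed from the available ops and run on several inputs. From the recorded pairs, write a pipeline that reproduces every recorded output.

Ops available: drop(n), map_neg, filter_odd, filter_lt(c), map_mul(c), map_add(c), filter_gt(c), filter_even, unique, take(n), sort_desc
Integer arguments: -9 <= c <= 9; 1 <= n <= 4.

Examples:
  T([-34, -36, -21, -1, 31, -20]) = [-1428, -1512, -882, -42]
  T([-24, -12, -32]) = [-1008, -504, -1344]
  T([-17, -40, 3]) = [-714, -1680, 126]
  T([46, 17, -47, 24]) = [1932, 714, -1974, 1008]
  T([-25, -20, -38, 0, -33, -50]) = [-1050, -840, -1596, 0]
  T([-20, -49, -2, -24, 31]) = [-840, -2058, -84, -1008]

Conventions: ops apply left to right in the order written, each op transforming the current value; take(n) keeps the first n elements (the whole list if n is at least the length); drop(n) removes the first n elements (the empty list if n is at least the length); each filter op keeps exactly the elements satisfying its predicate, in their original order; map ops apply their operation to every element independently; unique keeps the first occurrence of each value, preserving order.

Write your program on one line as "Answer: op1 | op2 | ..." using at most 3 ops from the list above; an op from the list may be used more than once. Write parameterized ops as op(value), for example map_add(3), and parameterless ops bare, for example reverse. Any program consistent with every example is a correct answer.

take(4) | map_mul(6) | map_mul(7)

Check, running the answer program on each example:
  [-34, -36, -21, -1, 31, -20] -> [-34, -36, -21, -1] -> [-204, -216, -126, -6] -> [-1428, -1512, -882, -42]
  [-24, -12, -32] -> [-24, -12, -32] -> [-144, -72, -192] -> [-1008, -504, -1344]
  [-17, -40, 3] -> [-17, -40, 3] -> [-102, -240, 18] -> [-714, -1680, 126]
  [46, 17, -47, 24] -> [46, 17, -47, 24] -> [276, 102, -282, 144] -> [1932, 714, -1974, 1008]
  [-25, -20, -38, 0, -33, -50] -> [-25, -20, -38, 0] -> [-150, -120, -228, 0] -> [-1050, -840, -1596, 0]
  [-20, -49, -2, -24, 31] -> [-20, -49, -2, -24] -> [-120, -294, -12, -144] -> [-840, -2058, -84, -1008]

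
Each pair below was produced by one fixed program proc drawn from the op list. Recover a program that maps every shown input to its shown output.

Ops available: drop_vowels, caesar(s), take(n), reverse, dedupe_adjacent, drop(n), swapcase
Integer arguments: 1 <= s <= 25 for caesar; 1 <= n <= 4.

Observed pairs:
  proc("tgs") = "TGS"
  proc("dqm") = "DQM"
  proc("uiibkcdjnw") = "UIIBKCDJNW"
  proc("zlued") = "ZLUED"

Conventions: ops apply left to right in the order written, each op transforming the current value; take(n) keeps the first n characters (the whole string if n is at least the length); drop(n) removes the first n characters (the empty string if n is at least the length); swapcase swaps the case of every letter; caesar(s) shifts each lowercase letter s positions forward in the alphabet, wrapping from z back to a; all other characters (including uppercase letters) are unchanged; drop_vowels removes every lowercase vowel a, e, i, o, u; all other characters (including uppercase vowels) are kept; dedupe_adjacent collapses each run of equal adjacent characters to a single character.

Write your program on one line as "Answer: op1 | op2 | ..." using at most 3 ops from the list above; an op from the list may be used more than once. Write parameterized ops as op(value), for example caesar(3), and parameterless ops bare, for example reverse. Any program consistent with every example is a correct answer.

reverse | swapcase | reverse

Check, running the answer program on each example:
  "tgs" -> "sgt" -> "SGT" -> "TGS"
  "dqm" -> "mqd" -> "MQD" -> "DQM"
  "uiibkcdjnw" -> "wnjdckbiiu" -> "WNJDCKBIIU" -> "UIIBKCDJNW"
  "zlued" -> "deulz" -> "DEULZ" -> "ZLUED"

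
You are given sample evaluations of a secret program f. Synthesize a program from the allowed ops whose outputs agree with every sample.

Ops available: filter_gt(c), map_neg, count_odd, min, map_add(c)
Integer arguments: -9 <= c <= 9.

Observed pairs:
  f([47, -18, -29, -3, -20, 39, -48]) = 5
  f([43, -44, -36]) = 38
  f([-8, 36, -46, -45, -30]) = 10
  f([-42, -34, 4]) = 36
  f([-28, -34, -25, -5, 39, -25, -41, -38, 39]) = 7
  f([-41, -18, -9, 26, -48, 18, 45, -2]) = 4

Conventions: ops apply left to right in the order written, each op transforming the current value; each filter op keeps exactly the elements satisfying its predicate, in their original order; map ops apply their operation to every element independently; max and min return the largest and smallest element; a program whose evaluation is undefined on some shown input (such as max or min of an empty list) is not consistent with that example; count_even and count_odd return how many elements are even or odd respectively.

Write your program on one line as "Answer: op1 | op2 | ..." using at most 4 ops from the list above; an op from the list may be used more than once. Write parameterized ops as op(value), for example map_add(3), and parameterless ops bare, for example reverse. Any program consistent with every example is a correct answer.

map_neg | map_add(2) | filter_gt(0) | min

Check, running the answer program on each example:
  [47, -18, -29, -3, -20, 39, -48] -> [-47, 18, 29, 3, 20, -39, 48] -> [-45, 20, 31, 5, 22, -37, 50] -> [20, 31, 5, 22, 50] -> 5
  [43, -44, -36] -> [-43, 44, 36] -> [-41, 46, 38] -> [46, 38] -> 38
  [-8, 36, -46, -45, -30] -> [8, -36, 46, 45, 30] -> [10, -34, 48, 47, 32] -> [10, 48, 47, 32] -> 10
  [-42, -34, 4] -> [42, 34, -4] -> [44, 36, -2] -> [44, 36] -> 36
  [-28, -34, -25, -5, 39, -25, -41, -38, 39] -> [28, 34, 25, 5, -39, 25, 41, 38, -39] -> [30, 36, 27, 7, -37, 27, 43, 40, -37] -> [30, 36, 27, 7, 27, 43, 40] -> 7
  [-41, -18, -9, 26, -48, 18, 45, -2] -> [41, 18, 9, -26, 48, -18, -45, 2] -> [43, 20, 11, -24, 50, -16, -43, 4] -> [43, 20, 11, 50, 4] -> 4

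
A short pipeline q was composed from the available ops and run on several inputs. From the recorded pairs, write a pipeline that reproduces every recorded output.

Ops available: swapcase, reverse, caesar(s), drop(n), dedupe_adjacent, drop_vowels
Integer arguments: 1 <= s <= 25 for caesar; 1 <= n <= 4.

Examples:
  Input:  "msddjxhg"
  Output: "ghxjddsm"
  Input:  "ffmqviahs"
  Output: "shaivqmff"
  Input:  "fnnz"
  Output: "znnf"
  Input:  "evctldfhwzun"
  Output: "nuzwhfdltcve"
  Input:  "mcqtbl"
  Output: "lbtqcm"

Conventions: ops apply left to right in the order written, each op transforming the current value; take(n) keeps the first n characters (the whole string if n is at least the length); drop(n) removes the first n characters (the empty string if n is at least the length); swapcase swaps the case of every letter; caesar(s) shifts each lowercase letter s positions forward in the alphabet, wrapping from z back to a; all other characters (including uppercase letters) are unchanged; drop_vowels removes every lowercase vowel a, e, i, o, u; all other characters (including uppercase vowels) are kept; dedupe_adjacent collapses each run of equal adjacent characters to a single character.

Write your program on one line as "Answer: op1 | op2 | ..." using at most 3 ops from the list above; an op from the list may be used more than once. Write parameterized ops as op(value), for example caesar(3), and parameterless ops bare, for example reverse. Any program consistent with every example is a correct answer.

swapcase | reverse | swapcase

Check, running the answer program on each example:
  "msddjxhg" -> "MSDDJXHG" -> "GHXJDDSM" -> "ghxjddsm"
  "ffmqviahs" -> "FFMQVIAHS" -> "SHAIVQMFF" -> "shaivqmff"
  "fnnz" -> "FNNZ" -> "ZNNF" -> "znnf"
  "evctldfhwzun" -> "EVCTLDFHWZUN" -> "NUZWHFDLTCVE" -> "nuzwhfdltcve"
  "mcqtbl" -> "MCQTBL" -> "LBTQCM" -> "lbtqcm"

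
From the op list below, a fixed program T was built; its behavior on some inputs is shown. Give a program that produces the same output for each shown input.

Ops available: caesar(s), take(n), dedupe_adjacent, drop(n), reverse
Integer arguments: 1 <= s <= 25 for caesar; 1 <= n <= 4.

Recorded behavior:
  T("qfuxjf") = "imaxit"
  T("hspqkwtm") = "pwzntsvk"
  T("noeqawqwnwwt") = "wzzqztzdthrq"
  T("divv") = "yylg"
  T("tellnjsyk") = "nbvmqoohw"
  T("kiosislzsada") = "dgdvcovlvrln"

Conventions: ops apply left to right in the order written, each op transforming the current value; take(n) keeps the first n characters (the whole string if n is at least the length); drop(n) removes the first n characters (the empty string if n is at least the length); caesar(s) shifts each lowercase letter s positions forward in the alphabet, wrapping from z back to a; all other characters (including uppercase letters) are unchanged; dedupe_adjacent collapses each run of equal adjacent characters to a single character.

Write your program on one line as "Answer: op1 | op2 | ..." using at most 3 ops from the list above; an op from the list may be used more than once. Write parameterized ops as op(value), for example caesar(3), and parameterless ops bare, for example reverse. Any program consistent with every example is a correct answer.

reverse | caesar(22) | caesar(7)

Check, running the answer program on each example:
  "qfuxjf" -> "fjxufq" -> "bftqbm" -> "imaxit"
  "hspqkwtm" -> "mtwkqpsh" -> "ipsgmlod" -> "pwzntsvk"
  "noeqawqwnwwt" -> "twwnwqwaqeon" -> "pssjsmswmakj" -> "wzzqztzdthrq"
  "divv" -> "vvid" -> "rrez" -> "yylg"
  "tellnjsyk" -> "kysjnllet" -> "guofjhhap" -> "nbvmqoohw"
  "kiosislzsada" -> "adaszlsisoik" -> "wzwovhoeokeg" -> "dgdvcovlvrln"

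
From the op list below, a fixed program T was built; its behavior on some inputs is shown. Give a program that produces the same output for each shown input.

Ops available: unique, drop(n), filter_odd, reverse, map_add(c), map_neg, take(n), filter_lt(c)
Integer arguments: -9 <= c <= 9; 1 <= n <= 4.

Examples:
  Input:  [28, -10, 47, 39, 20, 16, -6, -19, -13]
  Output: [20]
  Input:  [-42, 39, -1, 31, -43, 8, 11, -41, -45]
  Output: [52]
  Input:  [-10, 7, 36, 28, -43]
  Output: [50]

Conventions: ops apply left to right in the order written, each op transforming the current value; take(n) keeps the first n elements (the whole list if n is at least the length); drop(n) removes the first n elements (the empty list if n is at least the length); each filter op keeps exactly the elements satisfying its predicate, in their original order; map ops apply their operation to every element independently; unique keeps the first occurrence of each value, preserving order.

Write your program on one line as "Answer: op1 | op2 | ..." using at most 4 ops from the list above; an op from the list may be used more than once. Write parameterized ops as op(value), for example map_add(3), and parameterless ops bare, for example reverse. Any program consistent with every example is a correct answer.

map_neg | reverse | map_add(7) | take(1)

Check, running the answer program on each example:
  [28, -10, 47, 39, 20, 16, -6, -19, -13] -> [-28, 10, -47, -39, -20, -16, 6, 19, 13] -> [13, 19, 6, -16, -20, -39, -47, 10, -28] -> [20, 26, 13, -9, -13, -32, -40, 17, -21] -> [20]
  [-42, 39, -1, 31, -43, 8, 11, -41, -45] -> [42, -39, 1, -31, 43, -8, -11, 41, 45] -> [45, 41, -11, -8, 43, -31, 1, -39, 42] -> [52, 48, -4, -1, 50, -24, 8, -32, 49] -> [52]
  [-10, 7, 36, 28, -43] -> [10, -7, -36, -28, 43] -> [43, -28, -36, -7, 10] -> [50, -21, -29, 0, 17] -> [50]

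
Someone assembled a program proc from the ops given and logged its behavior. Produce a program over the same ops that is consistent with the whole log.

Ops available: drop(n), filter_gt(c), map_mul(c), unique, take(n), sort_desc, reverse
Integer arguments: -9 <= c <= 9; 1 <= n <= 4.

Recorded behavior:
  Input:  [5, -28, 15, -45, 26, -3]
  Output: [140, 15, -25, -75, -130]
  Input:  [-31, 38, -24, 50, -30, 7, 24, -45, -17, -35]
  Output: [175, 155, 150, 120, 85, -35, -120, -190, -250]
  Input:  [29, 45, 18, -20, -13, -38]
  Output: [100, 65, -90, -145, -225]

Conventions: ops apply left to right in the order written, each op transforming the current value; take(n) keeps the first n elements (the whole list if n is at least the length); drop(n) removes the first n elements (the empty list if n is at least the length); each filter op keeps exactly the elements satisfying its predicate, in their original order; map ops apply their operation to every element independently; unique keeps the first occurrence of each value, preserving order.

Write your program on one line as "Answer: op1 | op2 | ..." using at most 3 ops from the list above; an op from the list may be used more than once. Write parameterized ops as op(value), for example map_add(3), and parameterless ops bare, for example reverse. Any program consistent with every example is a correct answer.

map_mul(-5) | sort_desc | drop(1)

Check, running the answer program on each example:
  [5, -28, 15, -45, 26, -3] -> [-25, 140, -75, 225, -130, 15] -> [225, 140, 15, -25, -75, -130] -> [140, 15, -25, -75, -130]
  [-31, 38, -24, 50, -30, 7, 24, -45, -17, -35] -> [155, -190, 120, -250, 150, -35, -120, 225, 85, 175] -> [225, 175, 155, 150, 120, 85, -35, -120, -190, -250] -> [175, 155, 150, 120, 85, -35, -120, -190, -250]
  [29, 45, 18, -20, -13, -38] -> [-145, -225, -90, 100, 65, 190] -> [190, 100, 65, -90, -145, -225] -> [100, 65, -90, -145, -225]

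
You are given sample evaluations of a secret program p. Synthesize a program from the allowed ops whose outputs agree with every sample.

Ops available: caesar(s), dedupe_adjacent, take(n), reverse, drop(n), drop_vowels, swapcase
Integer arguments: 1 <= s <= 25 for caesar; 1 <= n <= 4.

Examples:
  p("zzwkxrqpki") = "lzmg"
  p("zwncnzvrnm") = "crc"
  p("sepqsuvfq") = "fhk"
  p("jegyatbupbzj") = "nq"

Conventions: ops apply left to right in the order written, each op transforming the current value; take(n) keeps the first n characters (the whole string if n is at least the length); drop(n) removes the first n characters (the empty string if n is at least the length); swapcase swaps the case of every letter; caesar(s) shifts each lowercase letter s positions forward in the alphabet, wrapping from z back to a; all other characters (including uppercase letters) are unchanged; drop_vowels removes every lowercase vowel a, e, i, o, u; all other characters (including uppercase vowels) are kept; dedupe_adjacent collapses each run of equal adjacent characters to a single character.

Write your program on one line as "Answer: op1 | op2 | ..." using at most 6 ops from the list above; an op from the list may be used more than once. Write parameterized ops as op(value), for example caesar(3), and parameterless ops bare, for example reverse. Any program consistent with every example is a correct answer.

drop_vowels | caesar(15) | drop(2) | take(4) | drop_vowels

Check, running the answer program on each example:
  "zzwkxrqpki" -> "zzwkxrqpk" -> "oolzmgfez" -> "lzmgfez" -> "lzmg" -> "lzmg"
  "zwncnzvrnm" -> "zwncnzvrnm" -> "olcrcokgcb" -> "crcokgcb" -> "crco" -> "crc"
  "sepqsuvfq" -> "spqsvfq" -> "hefhkuf" -> "fhkuf" -> "fhku" -> "fhk"
  "jegyatbupbzj" -> "jgytbpbzj" -> "yvniqeqoy" -> "niqeqoy" -> "niqe" -> "nq"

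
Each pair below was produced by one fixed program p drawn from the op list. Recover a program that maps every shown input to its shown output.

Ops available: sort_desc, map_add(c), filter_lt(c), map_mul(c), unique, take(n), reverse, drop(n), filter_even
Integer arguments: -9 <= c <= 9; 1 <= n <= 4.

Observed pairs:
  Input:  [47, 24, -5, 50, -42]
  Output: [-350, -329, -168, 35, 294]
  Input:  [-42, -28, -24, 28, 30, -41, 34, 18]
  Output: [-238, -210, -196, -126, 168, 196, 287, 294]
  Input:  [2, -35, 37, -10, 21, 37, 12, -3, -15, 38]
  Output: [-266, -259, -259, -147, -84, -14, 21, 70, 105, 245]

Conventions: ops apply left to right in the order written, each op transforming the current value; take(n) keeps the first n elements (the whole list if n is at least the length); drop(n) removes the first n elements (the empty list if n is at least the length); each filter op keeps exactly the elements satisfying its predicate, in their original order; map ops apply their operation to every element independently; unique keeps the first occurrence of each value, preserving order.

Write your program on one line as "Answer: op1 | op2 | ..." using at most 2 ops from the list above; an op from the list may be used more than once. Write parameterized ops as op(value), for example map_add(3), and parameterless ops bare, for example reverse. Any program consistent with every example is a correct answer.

sort_desc | map_mul(-7)

Check, running the answer program on each example:
  [47, 24, -5, 50, -42] -> [50, 47, 24, -5, -42] -> [-350, -329, -168, 35, 294]
  [-42, -28, -24, 28, 30, -41, 34, 18] -> [34, 30, 28, 18, -24, -28, -41, -42] -> [-238, -210, -196, -126, 168, 196, 287, 294]
  [2, -35, 37, -10, 21, 37, 12, -3, -15, 38] -> [38, 37, 37, 21, 12, 2, -3, -10, -15, -35] -> [-266, -259, -259, -147, -84, -14, 21, 70, 105, 245]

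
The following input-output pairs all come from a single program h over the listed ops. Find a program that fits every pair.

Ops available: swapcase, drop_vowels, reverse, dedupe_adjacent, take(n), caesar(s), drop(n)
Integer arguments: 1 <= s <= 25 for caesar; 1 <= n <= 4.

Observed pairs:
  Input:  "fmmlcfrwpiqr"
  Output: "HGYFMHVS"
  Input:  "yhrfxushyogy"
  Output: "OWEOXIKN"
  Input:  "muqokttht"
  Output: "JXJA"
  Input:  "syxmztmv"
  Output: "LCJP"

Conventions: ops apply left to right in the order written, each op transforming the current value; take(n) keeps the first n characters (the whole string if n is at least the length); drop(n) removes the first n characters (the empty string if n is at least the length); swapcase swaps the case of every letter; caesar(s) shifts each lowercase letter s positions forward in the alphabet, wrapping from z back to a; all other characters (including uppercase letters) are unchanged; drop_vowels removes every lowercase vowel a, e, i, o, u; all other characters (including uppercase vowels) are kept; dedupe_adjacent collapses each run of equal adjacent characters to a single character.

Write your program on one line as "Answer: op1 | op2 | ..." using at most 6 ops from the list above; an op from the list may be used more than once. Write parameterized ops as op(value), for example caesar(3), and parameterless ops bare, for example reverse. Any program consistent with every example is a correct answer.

drop(4) | caesar(16) | dedupe_adjacent | swapcase | reverse

Check, running the answer program on each example:
  "fmmlcfrwpiqr" -> "cfrwpiqr" -> "svhmfygh" -> "svhmfygh" -> "SVHMFYGH" -> "HGYFMHVS"
  "yhrfxushyogy" -> "xushyogy" -> "nkixoewo" -> "nkixoewo" -> "NKIXOEWO" -> "OWEOXIKN"
  "muqokttht" -> "kttht" -> "ajjxj" -> "ajxj" -> "AJXJ" -> "JXJA"
  "syxmztmv" -> "ztmv" -> "pjcl" -> "pjcl" -> "PJCL" -> "LCJP"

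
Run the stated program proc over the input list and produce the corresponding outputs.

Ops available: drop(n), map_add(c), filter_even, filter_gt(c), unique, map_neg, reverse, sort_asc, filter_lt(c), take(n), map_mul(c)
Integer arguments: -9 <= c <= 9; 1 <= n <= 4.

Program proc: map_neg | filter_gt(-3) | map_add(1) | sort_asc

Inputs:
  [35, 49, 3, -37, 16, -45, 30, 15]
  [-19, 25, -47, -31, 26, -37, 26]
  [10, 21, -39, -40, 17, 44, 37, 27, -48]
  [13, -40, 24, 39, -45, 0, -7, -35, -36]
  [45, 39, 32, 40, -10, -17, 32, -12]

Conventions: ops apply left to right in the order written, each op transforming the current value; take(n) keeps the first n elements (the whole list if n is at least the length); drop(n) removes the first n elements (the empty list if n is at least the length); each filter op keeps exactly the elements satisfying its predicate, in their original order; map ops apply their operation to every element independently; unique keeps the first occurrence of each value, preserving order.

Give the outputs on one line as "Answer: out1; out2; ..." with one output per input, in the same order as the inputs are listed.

[38, 46]; [20, 32, 38, 48]; [40, 41, 49]; [1, 8, 36, 37, 41, 46]; [11, 13, 18]

Execution, op by op:
  [35, 49, 3, -37, 16, -45, 30, 15] -> [-35, -49, -3, 37, -16, 45, -30, -15] -> [37, 45] -> [38, 46] -> [38, 46]
  [-19, 25, -47, -31, 26, -37, 26] -> [19, -25, 47, 31, -26, 37, -26] -> [19, 47, 31, 37] -> [20, 48, 32, 38] -> [20, 32, 38, 48]
  [10, 21, -39, -40, 17, 44, 37, 27, -48] -> [-10, -21, 39, 40, -17, -44, -37, -27, 48] -> [39, 40, 48] -> [40, 41, 49] -> [40, 41, 49]
  [13, -40, 24, 39, -45, 0, -7, -35, -36] -> [-13, 40, -24, -39, 45, 0, 7, 35, 36] -> [40, 45, 0, 7, 35, 36] -> [41, 46, 1, 8, 36, 37] -> [1, 8, 36, 37, 41, 46]
  [45, 39, 32, 40, -10, -17, 32, -12] -> [-45, -39, -32, -40, 10, 17, -32, 12] -> [10, 17, 12] -> [11, 18, 13] -> [11, 13, 18]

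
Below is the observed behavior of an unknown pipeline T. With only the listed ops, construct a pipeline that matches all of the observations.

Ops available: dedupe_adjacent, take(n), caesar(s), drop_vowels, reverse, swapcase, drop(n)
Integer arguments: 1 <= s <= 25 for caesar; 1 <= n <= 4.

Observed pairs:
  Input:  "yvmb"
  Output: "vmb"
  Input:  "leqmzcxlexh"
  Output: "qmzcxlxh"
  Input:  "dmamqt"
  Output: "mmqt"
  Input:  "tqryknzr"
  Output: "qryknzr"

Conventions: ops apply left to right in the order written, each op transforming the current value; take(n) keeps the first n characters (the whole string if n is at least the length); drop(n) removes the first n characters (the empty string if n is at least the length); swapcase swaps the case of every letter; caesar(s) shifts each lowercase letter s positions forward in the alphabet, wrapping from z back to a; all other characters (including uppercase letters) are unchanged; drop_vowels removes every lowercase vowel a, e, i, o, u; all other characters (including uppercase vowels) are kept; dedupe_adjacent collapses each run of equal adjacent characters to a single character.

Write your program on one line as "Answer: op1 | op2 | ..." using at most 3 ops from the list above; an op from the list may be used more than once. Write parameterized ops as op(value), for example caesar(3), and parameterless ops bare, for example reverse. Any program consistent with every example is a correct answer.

drop_vowels | drop(1)

Check, running the answer program on each example:
  "yvmb" -> "yvmb" -> "vmb"
  "leqmzcxlexh" -> "lqmzcxlxh" -> "qmzcxlxh"
  "dmamqt" -> "dmmqt" -> "mmqt"
  "tqryknzr" -> "tqryknzr" -> "qryknzr"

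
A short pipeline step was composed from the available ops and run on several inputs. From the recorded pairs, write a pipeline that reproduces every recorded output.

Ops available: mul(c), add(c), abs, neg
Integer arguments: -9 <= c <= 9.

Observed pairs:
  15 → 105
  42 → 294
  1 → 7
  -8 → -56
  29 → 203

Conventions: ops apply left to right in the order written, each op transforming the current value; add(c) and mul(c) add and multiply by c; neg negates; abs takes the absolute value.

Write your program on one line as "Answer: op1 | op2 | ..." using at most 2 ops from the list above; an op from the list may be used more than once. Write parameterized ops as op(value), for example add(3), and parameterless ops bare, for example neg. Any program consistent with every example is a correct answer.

neg | mul(-7)

Check, running the answer program on each example:
  15 -> -15 -> 105
  42 -> -42 -> 294
  1 -> -1 -> 7
  -8 -> 8 -> -56
  29 -> -29 -> 203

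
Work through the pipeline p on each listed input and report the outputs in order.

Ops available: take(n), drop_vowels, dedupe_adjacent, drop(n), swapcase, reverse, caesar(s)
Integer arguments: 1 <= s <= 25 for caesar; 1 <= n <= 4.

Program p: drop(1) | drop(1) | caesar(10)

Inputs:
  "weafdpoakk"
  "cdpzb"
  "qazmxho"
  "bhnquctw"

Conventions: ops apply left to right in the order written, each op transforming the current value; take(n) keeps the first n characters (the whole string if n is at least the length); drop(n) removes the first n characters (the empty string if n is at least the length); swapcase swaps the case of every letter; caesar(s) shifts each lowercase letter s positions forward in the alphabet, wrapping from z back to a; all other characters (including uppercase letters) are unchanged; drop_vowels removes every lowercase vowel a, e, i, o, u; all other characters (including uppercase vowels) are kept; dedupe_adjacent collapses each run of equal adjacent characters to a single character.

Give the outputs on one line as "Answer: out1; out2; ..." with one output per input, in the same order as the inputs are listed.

Execution, op by op:
  "weafdpoakk" -> "eafdpoakk" -> "afdpoakk" -> "kpnzykuu"
  "cdpzb" -> "dpzb" -> "pzb" -> "zjl"
  "qazmxho" -> "azmxho" -> "zmxho" -> "jwhry"
  "bhnquctw" -> "hnquctw" -> "nquctw" -> "xaemdg"

"kpnzykuu"; "zjl"; "jwhry"; "xaemdg"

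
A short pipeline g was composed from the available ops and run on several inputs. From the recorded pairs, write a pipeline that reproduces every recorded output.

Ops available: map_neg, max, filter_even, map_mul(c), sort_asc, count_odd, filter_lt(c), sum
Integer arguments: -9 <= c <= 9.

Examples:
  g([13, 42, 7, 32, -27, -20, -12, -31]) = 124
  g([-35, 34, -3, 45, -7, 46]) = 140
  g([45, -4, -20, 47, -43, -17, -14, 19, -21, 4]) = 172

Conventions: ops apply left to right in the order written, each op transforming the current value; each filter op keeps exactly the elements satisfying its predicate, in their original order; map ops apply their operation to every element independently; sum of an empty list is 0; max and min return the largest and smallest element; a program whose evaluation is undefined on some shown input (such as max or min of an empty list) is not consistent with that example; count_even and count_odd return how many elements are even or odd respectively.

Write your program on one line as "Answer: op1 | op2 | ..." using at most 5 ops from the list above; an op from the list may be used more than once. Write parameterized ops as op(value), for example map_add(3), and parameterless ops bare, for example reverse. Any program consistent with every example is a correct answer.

map_mul(2) | map_mul(2) | map_mul(-1) | max

Check, running the answer program on each example:
  [13, 42, 7, 32, -27, -20, -12, -31] -> [26, 84, 14, 64, -54, -40, -24, -62] -> [52, 168, 28, 128, -108, -80, -48, -124] -> [-52, -168, -28, -128, 108, 80, 48, 124] -> 124
  [-35, 34, -3, 45, -7, 46] -> [-70, 68, -6, 90, -14, 92] -> [-140, 136, -12, 180, -28, 184] -> [140, -136, 12, -180, 28, -184] -> 140
  [45, -4, -20, 47, -43, -17, -14, 19, -21, 4] -> [90, -8, -40, 94, -86, -34, -28, 38, -42, 8] -> [180, -16, -80, 188, -172, -68, -56, 76, -84, 16] -> [-180, 16, 80, -188, 172, 68, 56, -76, 84, -16] -> 172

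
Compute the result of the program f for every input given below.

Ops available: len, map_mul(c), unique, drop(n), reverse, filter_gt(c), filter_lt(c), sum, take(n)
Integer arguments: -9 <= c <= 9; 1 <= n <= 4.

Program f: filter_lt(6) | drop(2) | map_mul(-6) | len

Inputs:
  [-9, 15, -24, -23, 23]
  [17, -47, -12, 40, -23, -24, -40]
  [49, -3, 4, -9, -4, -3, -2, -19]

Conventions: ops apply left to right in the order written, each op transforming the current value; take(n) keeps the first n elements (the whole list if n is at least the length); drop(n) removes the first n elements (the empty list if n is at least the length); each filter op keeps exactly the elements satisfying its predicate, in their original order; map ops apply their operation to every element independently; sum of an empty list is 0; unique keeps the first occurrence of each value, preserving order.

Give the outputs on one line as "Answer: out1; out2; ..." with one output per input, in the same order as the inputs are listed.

1; 3; 5

Execution, op by op:
  [-9, 15, -24, -23, 23] -> [-9, -24, -23] -> [-23] -> [138] -> 1
  [17, -47, -12, 40, -23, -24, -40] -> [-47, -12, -23, -24, -40] -> [-23, -24, -40] -> [138, 144, 240] -> 3
  [49, -3, 4, -9, -4, -3, -2, -19] -> [-3, 4, -9, -4, -3, -2, -19] -> [-9, -4, -3, -2, -19] -> [54, 24, 18, 12, 114] -> 5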